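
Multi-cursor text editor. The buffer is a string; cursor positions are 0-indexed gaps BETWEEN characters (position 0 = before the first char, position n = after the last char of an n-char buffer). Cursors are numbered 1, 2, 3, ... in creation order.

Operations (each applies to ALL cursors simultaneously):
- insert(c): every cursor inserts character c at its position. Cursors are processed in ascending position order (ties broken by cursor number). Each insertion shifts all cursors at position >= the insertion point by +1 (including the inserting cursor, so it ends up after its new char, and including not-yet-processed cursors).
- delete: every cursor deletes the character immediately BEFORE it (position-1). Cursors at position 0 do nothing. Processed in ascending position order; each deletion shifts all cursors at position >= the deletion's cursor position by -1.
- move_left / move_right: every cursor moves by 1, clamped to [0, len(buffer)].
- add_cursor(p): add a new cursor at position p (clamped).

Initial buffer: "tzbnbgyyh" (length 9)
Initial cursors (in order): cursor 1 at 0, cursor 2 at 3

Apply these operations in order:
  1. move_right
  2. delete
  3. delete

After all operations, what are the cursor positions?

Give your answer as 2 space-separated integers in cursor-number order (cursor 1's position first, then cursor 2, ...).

Answer: 0 1

Derivation:
After op 1 (move_right): buffer="tzbnbgyyh" (len 9), cursors c1@1 c2@4, authorship .........
After op 2 (delete): buffer="zbbgyyh" (len 7), cursors c1@0 c2@2, authorship .......
After op 3 (delete): buffer="zbgyyh" (len 6), cursors c1@0 c2@1, authorship ......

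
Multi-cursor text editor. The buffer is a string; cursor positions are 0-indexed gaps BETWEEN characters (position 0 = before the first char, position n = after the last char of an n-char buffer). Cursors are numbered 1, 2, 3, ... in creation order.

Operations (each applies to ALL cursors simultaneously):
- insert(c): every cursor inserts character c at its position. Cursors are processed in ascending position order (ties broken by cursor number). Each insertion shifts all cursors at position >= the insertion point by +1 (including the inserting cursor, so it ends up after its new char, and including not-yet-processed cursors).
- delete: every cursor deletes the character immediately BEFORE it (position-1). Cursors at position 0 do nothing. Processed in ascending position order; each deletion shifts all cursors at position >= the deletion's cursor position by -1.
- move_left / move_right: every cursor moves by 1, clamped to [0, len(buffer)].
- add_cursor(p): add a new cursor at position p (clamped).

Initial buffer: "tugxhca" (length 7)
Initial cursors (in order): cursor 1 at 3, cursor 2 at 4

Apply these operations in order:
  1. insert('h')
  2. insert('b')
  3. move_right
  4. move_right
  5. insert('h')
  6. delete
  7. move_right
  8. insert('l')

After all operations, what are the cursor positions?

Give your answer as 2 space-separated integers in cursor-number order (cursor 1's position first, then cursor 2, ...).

Answer: 9 13

Derivation:
After op 1 (insert('h')): buffer="tughxhhca" (len 9), cursors c1@4 c2@6, authorship ...1.2...
After op 2 (insert('b')): buffer="tughbxhbhca" (len 11), cursors c1@5 c2@8, authorship ...11.22...
After op 3 (move_right): buffer="tughbxhbhca" (len 11), cursors c1@6 c2@9, authorship ...11.22...
After op 4 (move_right): buffer="tughbxhbhca" (len 11), cursors c1@7 c2@10, authorship ...11.22...
After op 5 (insert('h')): buffer="tughbxhhbhcha" (len 13), cursors c1@8 c2@12, authorship ...11.212..2.
After op 6 (delete): buffer="tughbxhbhca" (len 11), cursors c1@7 c2@10, authorship ...11.22...
After op 7 (move_right): buffer="tughbxhbhca" (len 11), cursors c1@8 c2@11, authorship ...11.22...
After op 8 (insert('l')): buffer="tughbxhblhcal" (len 13), cursors c1@9 c2@13, authorship ...11.221...2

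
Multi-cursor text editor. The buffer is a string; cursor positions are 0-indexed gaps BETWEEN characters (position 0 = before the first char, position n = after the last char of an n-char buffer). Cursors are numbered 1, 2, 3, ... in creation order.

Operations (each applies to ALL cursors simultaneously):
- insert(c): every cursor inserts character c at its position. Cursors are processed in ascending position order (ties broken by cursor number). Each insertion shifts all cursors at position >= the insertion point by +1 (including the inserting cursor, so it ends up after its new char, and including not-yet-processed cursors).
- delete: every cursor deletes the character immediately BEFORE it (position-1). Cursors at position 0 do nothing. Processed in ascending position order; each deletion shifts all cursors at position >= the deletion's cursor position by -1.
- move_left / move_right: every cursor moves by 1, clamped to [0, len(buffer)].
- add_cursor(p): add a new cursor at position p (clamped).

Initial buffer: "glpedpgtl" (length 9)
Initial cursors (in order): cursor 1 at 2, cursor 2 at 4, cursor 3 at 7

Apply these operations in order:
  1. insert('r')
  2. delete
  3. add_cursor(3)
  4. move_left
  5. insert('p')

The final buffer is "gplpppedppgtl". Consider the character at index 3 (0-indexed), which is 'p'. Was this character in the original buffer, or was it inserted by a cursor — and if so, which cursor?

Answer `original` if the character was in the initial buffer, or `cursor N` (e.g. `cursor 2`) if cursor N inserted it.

Answer: cursor 4

Derivation:
After op 1 (insert('r')): buffer="glrperdpgrtl" (len 12), cursors c1@3 c2@6 c3@10, authorship ..1..2...3..
After op 2 (delete): buffer="glpedpgtl" (len 9), cursors c1@2 c2@4 c3@7, authorship .........
After op 3 (add_cursor(3)): buffer="glpedpgtl" (len 9), cursors c1@2 c4@3 c2@4 c3@7, authorship .........
After op 4 (move_left): buffer="glpedpgtl" (len 9), cursors c1@1 c4@2 c2@3 c3@6, authorship .........
After op 5 (insert('p')): buffer="gplpppedppgtl" (len 13), cursors c1@2 c4@4 c2@6 c3@10, authorship .1.4.2...3...
Authorship (.=original, N=cursor N): . 1 . 4 . 2 . . . 3 . . .
Index 3: author = 4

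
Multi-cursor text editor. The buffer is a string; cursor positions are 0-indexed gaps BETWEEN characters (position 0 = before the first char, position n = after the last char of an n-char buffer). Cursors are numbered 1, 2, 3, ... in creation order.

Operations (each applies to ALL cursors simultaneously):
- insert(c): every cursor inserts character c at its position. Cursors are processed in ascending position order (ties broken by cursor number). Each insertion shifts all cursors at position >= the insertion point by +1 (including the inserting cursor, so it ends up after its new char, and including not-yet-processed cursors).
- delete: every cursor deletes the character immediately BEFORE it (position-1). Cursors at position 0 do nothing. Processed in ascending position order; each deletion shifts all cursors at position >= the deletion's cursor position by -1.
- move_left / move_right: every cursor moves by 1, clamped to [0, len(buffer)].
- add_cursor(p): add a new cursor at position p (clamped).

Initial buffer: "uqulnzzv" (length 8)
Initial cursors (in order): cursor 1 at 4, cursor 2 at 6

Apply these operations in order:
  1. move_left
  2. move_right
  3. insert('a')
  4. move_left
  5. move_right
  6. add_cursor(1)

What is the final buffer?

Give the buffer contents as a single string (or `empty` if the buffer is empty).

After op 1 (move_left): buffer="uqulnzzv" (len 8), cursors c1@3 c2@5, authorship ........
After op 2 (move_right): buffer="uqulnzzv" (len 8), cursors c1@4 c2@6, authorship ........
After op 3 (insert('a')): buffer="uqulanzazv" (len 10), cursors c1@5 c2@8, authorship ....1..2..
After op 4 (move_left): buffer="uqulanzazv" (len 10), cursors c1@4 c2@7, authorship ....1..2..
After op 5 (move_right): buffer="uqulanzazv" (len 10), cursors c1@5 c2@8, authorship ....1..2..
After op 6 (add_cursor(1)): buffer="uqulanzazv" (len 10), cursors c3@1 c1@5 c2@8, authorship ....1..2..

Answer: uqulanzazv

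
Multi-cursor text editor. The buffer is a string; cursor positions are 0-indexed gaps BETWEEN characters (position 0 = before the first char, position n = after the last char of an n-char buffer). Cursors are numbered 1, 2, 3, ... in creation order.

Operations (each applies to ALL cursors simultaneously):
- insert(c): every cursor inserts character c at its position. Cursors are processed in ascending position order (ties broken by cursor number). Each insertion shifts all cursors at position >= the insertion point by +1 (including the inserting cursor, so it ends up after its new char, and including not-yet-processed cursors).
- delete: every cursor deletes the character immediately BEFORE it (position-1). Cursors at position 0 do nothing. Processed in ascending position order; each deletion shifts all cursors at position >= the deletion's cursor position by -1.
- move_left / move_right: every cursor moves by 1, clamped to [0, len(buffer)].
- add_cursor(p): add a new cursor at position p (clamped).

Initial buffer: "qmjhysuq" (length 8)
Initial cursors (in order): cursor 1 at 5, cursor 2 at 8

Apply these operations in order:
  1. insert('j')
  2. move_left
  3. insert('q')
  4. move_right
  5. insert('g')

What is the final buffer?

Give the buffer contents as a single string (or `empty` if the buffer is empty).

Answer: qmjhyqjgsuqqjg

Derivation:
After op 1 (insert('j')): buffer="qmjhyjsuqj" (len 10), cursors c1@6 c2@10, authorship .....1...2
After op 2 (move_left): buffer="qmjhyjsuqj" (len 10), cursors c1@5 c2@9, authorship .....1...2
After op 3 (insert('q')): buffer="qmjhyqjsuqqj" (len 12), cursors c1@6 c2@11, authorship .....11...22
After op 4 (move_right): buffer="qmjhyqjsuqqj" (len 12), cursors c1@7 c2@12, authorship .....11...22
After op 5 (insert('g')): buffer="qmjhyqjgsuqqjg" (len 14), cursors c1@8 c2@14, authorship .....111...222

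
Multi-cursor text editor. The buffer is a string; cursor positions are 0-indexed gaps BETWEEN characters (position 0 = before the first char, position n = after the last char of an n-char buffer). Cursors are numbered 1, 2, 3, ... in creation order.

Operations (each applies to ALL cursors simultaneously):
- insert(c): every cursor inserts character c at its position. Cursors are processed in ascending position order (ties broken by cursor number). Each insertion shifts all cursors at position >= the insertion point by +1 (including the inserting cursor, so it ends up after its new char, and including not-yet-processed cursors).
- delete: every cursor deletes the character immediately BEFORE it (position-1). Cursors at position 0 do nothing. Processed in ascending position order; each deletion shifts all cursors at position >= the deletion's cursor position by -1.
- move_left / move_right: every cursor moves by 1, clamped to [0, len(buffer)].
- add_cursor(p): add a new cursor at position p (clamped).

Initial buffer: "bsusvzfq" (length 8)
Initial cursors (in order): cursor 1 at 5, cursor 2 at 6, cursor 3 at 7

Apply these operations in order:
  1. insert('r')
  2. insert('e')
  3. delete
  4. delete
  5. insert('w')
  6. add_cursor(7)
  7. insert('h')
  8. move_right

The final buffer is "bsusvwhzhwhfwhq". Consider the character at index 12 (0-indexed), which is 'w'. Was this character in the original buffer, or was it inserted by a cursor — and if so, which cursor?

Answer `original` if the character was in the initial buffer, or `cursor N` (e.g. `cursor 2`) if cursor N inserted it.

After op 1 (insert('r')): buffer="bsusvrzrfrq" (len 11), cursors c1@6 c2@8 c3@10, authorship .....1.2.3.
After op 2 (insert('e')): buffer="bsusvrezrefreq" (len 14), cursors c1@7 c2@10 c3@13, authorship .....11.22.33.
After op 3 (delete): buffer="bsusvrzrfrq" (len 11), cursors c1@6 c2@8 c3@10, authorship .....1.2.3.
After op 4 (delete): buffer="bsusvzfq" (len 8), cursors c1@5 c2@6 c3@7, authorship ........
After op 5 (insert('w')): buffer="bsusvwzwfwq" (len 11), cursors c1@6 c2@8 c3@10, authorship .....1.2.3.
After op 6 (add_cursor(7)): buffer="bsusvwzwfwq" (len 11), cursors c1@6 c4@7 c2@8 c3@10, authorship .....1.2.3.
After op 7 (insert('h')): buffer="bsusvwhzhwhfwhq" (len 15), cursors c1@7 c4@9 c2@11 c3@14, authorship .....11.422.33.
After op 8 (move_right): buffer="bsusvwhzhwhfwhq" (len 15), cursors c1@8 c4@10 c2@12 c3@15, authorship .....11.422.33.
Authorship (.=original, N=cursor N): . . . . . 1 1 . 4 2 2 . 3 3 .
Index 12: author = 3

Answer: cursor 3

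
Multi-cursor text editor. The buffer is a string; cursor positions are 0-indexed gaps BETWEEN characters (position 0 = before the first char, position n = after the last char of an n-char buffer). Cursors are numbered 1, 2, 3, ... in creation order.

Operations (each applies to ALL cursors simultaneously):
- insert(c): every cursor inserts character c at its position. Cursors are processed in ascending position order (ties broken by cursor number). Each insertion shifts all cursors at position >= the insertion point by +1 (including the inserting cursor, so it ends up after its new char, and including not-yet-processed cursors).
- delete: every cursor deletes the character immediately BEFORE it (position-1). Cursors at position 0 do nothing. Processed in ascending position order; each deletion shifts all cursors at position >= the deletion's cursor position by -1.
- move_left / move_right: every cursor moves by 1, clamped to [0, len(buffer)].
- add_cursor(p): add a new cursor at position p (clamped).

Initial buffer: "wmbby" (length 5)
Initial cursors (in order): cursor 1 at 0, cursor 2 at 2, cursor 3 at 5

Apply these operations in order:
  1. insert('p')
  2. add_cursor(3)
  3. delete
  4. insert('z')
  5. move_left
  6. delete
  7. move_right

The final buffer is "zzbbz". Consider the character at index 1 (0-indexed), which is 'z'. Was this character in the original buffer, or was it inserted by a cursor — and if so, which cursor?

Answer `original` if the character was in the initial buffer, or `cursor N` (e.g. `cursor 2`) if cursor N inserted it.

Answer: cursor 4

Derivation:
After op 1 (insert('p')): buffer="pwmpbbyp" (len 8), cursors c1@1 c2@4 c3@8, authorship 1..2...3
After op 2 (add_cursor(3)): buffer="pwmpbbyp" (len 8), cursors c1@1 c4@3 c2@4 c3@8, authorship 1..2...3
After op 3 (delete): buffer="wbby" (len 4), cursors c1@0 c2@1 c4@1 c3@4, authorship ....
After op 4 (insert('z')): buffer="zwzzbbyz" (len 8), cursors c1@1 c2@4 c4@4 c3@8, authorship 1.24...3
After op 5 (move_left): buffer="zwzzbbyz" (len 8), cursors c1@0 c2@3 c4@3 c3@7, authorship 1.24...3
After op 6 (delete): buffer="zzbbz" (len 5), cursors c1@0 c2@1 c4@1 c3@4, authorship 14..3
After op 7 (move_right): buffer="zzbbz" (len 5), cursors c1@1 c2@2 c4@2 c3@5, authorship 14..3
Authorship (.=original, N=cursor N): 1 4 . . 3
Index 1: author = 4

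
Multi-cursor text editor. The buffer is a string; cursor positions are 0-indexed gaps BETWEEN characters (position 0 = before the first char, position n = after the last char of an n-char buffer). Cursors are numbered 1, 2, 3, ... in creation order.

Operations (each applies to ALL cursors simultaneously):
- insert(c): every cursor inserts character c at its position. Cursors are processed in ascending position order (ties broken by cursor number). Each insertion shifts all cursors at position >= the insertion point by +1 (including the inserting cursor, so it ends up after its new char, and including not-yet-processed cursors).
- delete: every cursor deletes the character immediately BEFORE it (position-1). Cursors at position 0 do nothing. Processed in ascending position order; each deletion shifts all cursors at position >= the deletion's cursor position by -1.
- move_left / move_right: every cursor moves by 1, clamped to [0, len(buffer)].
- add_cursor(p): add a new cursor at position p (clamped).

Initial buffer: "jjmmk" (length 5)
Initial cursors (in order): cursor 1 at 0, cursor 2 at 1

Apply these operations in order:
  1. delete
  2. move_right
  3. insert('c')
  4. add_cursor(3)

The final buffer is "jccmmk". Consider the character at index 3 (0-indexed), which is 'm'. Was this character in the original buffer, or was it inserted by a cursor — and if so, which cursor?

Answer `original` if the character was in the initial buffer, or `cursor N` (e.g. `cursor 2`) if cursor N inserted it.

Answer: original

Derivation:
After op 1 (delete): buffer="jmmk" (len 4), cursors c1@0 c2@0, authorship ....
After op 2 (move_right): buffer="jmmk" (len 4), cursors c1@1 c2@1, authorship ....
After op 3 (insert('c')): buffer="jccmmk" (len 6), cursors c1@3 c2@3, authorship .12...
After op 4 (add_cursor(3)): buffer="jccmmk" (len 6), cursors c1@3 c2@3 c3@3, authorship .12...
Authorship (.=original, N=cursor N): . 1 2 . . .
Index 3: author = original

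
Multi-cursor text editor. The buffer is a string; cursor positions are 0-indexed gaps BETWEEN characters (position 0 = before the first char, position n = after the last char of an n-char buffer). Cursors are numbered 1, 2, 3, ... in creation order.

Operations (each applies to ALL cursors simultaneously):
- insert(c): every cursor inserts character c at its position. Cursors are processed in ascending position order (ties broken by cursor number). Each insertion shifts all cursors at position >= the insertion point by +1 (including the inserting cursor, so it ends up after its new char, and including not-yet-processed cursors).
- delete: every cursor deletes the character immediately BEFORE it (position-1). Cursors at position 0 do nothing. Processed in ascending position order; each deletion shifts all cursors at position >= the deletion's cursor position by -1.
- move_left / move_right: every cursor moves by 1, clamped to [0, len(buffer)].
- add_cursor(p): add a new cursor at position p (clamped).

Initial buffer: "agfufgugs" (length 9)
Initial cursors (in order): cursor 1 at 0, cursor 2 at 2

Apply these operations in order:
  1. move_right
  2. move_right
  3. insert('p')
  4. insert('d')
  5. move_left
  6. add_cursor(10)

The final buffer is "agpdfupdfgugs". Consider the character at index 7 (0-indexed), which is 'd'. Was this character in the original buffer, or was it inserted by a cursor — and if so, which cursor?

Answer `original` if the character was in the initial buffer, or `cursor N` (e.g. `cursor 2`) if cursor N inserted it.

Answer: cursor 2

Derivation:
After op 1 (move_right): buffer="agfufgugs" (len 9), cursors c1@1 c2@3, authorship .........
After op 2 (move_right): buffer="agfufgugs" (len 9), cursors c1@2 c2@4, authorship .........
After op 3 (insert('p')): buffer="agpfupfgugs" (len 11), cursors c1@3 c2@6, authorship ..1..2.....
After op 4 (insert('d')): buffer="agpdfupdfgugs" (len 13), cursors c1@4 c2@8, authorship ..11..22.....
After op 5 (move_left): buffer="agpdfupdfgugs" (len 13), cursors c1@3 c2@7, authorship ..11..22.....
After op 6 (add_cursor(10)): buffer="agpdfupdfgugs" (len 13), cursors c1@3 c2@7 c3@10, authorship ..11..22.....
Authorship (.=original, N=cursor N): . . 1 1 . . 2 2 . . . . .
Index 7: author = 2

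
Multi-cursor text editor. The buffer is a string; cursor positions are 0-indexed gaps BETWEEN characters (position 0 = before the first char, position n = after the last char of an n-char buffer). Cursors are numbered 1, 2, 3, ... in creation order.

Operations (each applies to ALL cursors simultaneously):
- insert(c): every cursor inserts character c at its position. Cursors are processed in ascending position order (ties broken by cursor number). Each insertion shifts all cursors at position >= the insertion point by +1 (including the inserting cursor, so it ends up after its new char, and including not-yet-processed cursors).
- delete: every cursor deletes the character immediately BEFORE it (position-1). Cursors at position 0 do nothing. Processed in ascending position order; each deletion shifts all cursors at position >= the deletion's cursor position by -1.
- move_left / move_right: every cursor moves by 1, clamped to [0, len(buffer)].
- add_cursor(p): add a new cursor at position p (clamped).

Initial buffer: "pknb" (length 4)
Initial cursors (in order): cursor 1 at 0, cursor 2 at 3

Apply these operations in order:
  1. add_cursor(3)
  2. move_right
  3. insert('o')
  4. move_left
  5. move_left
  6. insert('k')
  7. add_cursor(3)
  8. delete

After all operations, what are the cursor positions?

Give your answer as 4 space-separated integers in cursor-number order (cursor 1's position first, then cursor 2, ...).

Answer: 0 4 4 1

Derivation:
After op 1 (add_cursor(3)): buffer="pknb" (len 4), cursors c1@0 c2@3 c3@3, authorship ....
After op 2 (move_right): buffer="pknb" (len 4), cursors c1@1 c2@4 c3@4, authorship ....
After op 3 (insert('o')): buffer="poknboo" (len 7), cursors c1@2 c2@7 c3@7, authorship .1...23
After op 4 (move_left): buffer="poknboo" (len 7), cursors c1@1 c2@6 c3@6, authorship .1...23
After op 5 (move_left): buffer="poknboo" (len 7), cursors c1@0 c2@5 c3@5, authorship .1...23
After op 6 (insert('k')): buffer="kpoknbkkoo" (len 10), cursors c1@1 c2@8 c3@8, authorship 1.1...2323
After op 7 (add_cursor(3)): buffer="kpoknbkkoo" (len 10), cursors c1@1 c4@3 c2@8 c3@8, authorship 1.1...2323
After op 8 (delete): buffer="pknboo" (len 6), cursors c1@0 c4@1 c2@4 c3@4, authorship ....23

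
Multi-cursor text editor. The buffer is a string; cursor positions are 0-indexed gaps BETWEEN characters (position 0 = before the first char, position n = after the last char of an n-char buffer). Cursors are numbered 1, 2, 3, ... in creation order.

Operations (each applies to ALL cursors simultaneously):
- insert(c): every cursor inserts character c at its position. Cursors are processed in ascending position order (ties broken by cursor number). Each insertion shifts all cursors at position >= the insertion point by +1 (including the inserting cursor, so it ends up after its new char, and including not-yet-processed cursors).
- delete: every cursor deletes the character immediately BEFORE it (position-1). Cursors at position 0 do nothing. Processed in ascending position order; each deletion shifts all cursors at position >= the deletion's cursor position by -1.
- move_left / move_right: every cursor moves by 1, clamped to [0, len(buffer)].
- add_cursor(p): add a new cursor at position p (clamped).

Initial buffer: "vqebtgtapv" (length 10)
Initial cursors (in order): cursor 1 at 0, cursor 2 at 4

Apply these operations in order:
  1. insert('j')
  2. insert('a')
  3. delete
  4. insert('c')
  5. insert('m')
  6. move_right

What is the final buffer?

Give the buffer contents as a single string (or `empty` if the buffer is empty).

Answer: jcmvqebjcmtgtapv

Derivation:
After op 1 (insert('j')): buffer="jvqebjtgtapv" (len 12), cursors c1@1 c2@6, authorship 1....2......
After op 2 (insert('a')): buffer="javqebjatgtapv" (len 14), cursors c1@2 c2@8, authorship 11....22......
After op 3 (delete): buffer="jvqebjtgtapv" (len 12), cursors c1@1 c2@6, authorship 1....2......
After op 4 (insert('c')): buffer="jcvqebjctgtapv" (len 14), cursors c1@2 c2@8, authorship 11....22......
After op 5 (insert('m')): buffer="jcmvqebjcmtgtapv" (len 16), cursors c1@3 c2@10, authorship 111....222......
After op 6 (move_right): buffer="jcmvqebjcmtgtapv" (len 16), cursors c1@4 c2@11, authorship 111....222......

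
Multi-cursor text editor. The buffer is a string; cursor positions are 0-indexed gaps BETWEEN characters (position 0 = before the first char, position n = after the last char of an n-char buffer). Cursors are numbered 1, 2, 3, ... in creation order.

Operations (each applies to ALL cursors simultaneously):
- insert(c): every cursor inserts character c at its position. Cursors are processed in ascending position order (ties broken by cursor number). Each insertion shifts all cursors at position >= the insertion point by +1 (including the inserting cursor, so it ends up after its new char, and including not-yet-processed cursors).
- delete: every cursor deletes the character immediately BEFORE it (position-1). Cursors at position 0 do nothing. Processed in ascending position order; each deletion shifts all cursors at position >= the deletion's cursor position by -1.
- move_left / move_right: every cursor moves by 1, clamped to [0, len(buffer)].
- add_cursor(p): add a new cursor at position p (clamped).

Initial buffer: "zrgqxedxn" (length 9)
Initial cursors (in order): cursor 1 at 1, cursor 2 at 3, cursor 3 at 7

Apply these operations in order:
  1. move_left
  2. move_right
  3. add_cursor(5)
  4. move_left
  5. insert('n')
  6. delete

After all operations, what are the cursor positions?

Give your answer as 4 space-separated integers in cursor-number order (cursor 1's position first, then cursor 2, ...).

After op 1 (move_left): buffer="zrgqxedxn" (len 9), cursors c1@0 c2@2 c3@6, authorship .........
After op 2 (move_right): buffer="zrgqxedxn" (len 9), cursors c1@1 c2@3 c3@7, authorship .........
After op 3 (add_cursor(5)): buffer="zrgqxedxn" (len 9), cursors c1@1 c2@3 c4@5 c3@7, authorship .........
After op 4 (move_left): buffer="zrgqxedxn" (len 9), cursors c1@0 c2@2 c4@4 c3@6, authorship .........
After op 5 (insert('n')): buffer="nzrngqnxendxn" (len 13), cursors c1@1 c2@4 c4@7 c3@10, authorship 1..2..4..3...
After op 6 (delete): buffer="zrgqxedxn" (len 9), cursors c1@0 c2@2 c4@4 c3@6, authorship .........

Answer: 0 2 6 4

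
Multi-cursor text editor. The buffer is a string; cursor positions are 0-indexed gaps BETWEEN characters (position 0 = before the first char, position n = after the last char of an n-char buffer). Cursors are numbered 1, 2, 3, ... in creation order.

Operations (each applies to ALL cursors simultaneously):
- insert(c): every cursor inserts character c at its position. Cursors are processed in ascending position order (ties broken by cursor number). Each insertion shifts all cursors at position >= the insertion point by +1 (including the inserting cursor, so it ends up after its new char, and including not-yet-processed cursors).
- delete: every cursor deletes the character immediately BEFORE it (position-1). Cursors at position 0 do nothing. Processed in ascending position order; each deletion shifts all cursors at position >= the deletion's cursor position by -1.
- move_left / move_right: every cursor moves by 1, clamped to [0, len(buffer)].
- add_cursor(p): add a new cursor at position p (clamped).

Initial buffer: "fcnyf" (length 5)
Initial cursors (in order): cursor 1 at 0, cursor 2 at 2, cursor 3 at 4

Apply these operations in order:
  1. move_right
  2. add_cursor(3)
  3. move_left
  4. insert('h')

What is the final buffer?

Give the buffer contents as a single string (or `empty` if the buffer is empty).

After op 1 (move_right): buffer="fcnyf" (len 5), cursors c1@1 c2@3 c3@5, authorship .....
After op 2 (add_cursor(3)): buffer="fcnyf" (len 5), cursors c1@1 c2@3 c4@3 c3@5, authorship .....
After op 3 (move_left): buffer="fcnyf" (len 5), cursors c1@0 c2@2 c4@2 c3@4, authorship .....
After op 4 (insert('h')): buffer="hfchhnyhf" (len 9), cursors c1@1 c2@5 c4@5 c3@8, authorship 1..24..3.

Answer: hfchhnyhf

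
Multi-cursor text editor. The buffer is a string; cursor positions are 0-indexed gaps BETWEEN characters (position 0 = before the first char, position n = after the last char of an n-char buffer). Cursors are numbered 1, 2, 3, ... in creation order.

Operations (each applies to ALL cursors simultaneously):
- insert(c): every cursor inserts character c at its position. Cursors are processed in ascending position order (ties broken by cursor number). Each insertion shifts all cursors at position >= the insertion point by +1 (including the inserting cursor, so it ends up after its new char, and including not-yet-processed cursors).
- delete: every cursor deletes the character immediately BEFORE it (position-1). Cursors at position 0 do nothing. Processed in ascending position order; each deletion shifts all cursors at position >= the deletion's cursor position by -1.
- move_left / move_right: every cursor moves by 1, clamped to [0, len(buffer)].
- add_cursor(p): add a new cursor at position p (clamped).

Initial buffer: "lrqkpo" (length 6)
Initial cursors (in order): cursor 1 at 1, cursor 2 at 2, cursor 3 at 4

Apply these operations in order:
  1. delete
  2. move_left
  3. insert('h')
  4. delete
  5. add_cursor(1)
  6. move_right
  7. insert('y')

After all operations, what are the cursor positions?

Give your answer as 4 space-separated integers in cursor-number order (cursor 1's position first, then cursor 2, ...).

After op 1 (delete): buffer="qpo" (len 3), cursors c1@0 c2@0 c3@1, authorship ...
After op 2 (move_left): buffer="qpo" (len 3), cursors c1@0 c2@0 c3@0, authorship ...
After op 3 (insert('h')): buffer="hhhqpo" (len 6), cursors c1@3 c2@3 c3@3, authorship 123...
After op 4 (delete): buffer="qpo" (len 3), cursors c1@0 c2@0 c3@0, authorship ...
After op 5 (add_cursor(1)): buffer="qpo" (len 3), cursors c1@0 c2@0 c3@0 c4@1, authorship ...
After op 6 (move_right): buffer="qpo" (len 3), cursors c1@1 c2@1 c3@1 c4@2, authorship ...
After op 7 (insert('y')): buffer="qyyypyo" (len 7), cursors c1@4 c2@4 c3@4 c4@6, authorship .123.4.

Answer: 4 4 4 6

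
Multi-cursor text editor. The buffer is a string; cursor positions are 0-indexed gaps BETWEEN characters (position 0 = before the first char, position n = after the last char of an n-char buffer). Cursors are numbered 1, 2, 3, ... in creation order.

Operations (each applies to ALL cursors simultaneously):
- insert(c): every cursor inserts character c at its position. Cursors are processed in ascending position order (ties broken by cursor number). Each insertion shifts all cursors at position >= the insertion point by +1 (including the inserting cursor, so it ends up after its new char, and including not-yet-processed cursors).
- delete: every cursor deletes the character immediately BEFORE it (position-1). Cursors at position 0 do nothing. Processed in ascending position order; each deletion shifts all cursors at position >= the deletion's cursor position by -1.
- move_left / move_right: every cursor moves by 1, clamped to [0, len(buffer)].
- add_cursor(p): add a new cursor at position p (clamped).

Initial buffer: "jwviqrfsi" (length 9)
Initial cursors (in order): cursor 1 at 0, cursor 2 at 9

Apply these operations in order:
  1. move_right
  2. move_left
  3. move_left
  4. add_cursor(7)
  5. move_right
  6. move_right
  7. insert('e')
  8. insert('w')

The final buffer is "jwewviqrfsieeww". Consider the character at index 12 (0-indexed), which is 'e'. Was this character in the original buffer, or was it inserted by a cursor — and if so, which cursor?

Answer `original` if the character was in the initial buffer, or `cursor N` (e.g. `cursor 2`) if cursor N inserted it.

Answer: cursor 3

Derivation:
After op 1 (move_right): buffer="jwviqrfsi" (len 9), cursors c1@1 c2@9, authorship .........
After op 2 (move_left): buffer="jwviqrfsi" (len 9), cursors c1@0 c2@8, authorship .........
After op 3 (move_left): buffer="jwviqrfsi" (len 9), cursors c1@0 c2@7, authorship .........
After op 4 (add_cursor(7)): buffer="jwviqrfsi" (len 9), cursors c1@0 c2@7 c3@7, authorship .........
After op 5 (move_right): buffer="jwviqrfsi" (len 9), cursors c1@1 c2@8 c3@8, authorship .........
After op 6 (move_right): buffer="jwviqrfsi" (len 9), cursors c1@2 c2@9 c3@9, authorship .........
After op 7 (insert('e')): buffer="jweviqrfsiee" (len 12), cursors c1@3 c2@12 c3@12, authorship ..1.......23
After op 8 (insert('w')): buffer="jwewviqrfsieeww" (len 15), cursors c1@4 c2@15 c3@15, authorship ..11.......2323
Authorship (.=original, N=cursor N): . . 1 1 . . . . . . . 2 3 2 3
Index 12: author = 3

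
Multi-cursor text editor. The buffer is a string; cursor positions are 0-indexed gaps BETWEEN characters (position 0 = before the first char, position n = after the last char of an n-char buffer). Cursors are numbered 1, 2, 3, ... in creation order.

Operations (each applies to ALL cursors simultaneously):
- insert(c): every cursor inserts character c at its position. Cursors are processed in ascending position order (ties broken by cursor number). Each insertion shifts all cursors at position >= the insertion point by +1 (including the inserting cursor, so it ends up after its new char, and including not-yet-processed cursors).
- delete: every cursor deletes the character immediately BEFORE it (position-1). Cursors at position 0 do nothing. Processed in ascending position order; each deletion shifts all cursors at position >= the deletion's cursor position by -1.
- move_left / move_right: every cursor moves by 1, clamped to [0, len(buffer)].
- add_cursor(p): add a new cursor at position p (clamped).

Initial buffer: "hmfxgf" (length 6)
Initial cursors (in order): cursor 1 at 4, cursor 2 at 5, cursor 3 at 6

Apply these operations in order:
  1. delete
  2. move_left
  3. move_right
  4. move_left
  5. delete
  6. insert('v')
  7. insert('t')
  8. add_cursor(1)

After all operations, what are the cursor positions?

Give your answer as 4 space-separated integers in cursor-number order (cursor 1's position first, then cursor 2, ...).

Answer: 6 6 6 1

Derivation:
After op 1 (delete): buffer="hmf" (len 3), cursors c1@3 c2@3 c3@3, authorship ...
After op 2 (move_left): buffer="hmf" (len 3), cursors c1@2 c2@2 c3@2, authorship ...
After op 3 (move_right): buffer="hmf" (len 3), cursors c1@3 c2@3 c3@3, authorship ...
After op 4 (move_left): buffer="hmf" (len 3), cursors c1@2 c2@2 c3@2, authorship ...
After op 5 (delete): buffer="f" (len 1), cursors c1@0 c2@0 c3@0, authorship .
After op 6 (insert('v')): buffer="vvvf" (len 4), cursors c1@3 c2@3 c3@3, authorship 123.
After op 7 (insert('t')): buffer="vvvtttf" (len 7), cursors c1@6 c2@6 c3@6, authorship 123123.
After op 8 (add_cursor(1)): buffer="vvvtttf" (len 7), cursors c4@1 c1@6 c2@6 c3@6, authorship 123123.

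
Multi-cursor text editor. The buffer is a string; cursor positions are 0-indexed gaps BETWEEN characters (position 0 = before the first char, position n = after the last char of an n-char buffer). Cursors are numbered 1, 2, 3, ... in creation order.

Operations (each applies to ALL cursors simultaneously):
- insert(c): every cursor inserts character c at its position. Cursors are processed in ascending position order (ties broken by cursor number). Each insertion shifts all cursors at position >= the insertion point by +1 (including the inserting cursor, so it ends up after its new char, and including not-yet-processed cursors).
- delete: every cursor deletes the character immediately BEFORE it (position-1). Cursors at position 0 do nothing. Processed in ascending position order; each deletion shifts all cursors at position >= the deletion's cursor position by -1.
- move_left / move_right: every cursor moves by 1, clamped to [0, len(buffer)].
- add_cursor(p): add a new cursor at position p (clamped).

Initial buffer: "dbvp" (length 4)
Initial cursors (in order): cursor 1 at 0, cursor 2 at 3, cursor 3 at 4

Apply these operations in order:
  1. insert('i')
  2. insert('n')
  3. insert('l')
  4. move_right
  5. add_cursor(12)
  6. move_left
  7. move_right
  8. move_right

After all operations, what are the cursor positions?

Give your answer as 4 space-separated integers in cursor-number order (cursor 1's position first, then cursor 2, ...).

After op 1 (insert('i')): buffer="idbvipi" (len 7), cursors c1@1 c2@5 c3@7, authorship 1...2.3
After op 2 (insert('n')): buffer="indbvinpin" (len 10), cursors c1@2 c2@7 c3@10, authorship 11...22.33
After op 3 (insert('l')): buffer="inldbvinlpinl" (len 13), cursors c1@3 c2@9 c3@13, authorship 111...222.333
After op 4 (move_right): buffer="inldbvinlpinl" (len 13), cursors c1@4 c2@10 c3@13, authorship 111...222.333
After op 5 (add_cursor(12)): buffer="inldbvinlpinl" (len 13), cursors c1@4 c2@10 c4@12 c3@13, authorship 111...222.333
After op 6 (move_left): buffer="inldbvinlpinl" (len 13), cursors c1@3 c2@9 c4@11 c3@12, authorship 111...222.333
After op 7 (move_right): buffer="inldbvinlpinl" (len 13), cursors c1@4 c2@10 c4@12 c3@13, authorship 111...222.333
After op 8 (move_right): buffer="inldbvinlpinl" (len 13), cursors c1@5 c2@11 c3@13 c4@13, authorship 111...222.333

Answer: 5 11 13 13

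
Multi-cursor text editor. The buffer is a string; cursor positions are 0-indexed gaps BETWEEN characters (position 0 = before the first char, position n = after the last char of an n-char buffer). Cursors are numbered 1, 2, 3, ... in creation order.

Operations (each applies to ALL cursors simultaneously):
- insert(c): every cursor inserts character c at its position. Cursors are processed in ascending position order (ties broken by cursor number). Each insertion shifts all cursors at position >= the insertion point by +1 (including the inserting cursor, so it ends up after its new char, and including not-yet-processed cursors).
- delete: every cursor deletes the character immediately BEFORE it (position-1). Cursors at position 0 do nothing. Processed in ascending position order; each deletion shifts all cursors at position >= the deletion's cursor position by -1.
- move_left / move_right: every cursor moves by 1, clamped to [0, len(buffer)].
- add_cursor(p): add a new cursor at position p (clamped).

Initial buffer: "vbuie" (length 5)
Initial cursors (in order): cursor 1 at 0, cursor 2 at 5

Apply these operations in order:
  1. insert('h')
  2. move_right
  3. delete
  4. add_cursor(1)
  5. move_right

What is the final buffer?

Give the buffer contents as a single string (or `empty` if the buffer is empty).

Answer: hbuie

Derivation:
After op 1 (insert('h')): buffer="hvbuieh" (len 7), cursors c1@1 c2@7, authorship 1.....2
After op 2 (move_right): buffer="hvbuieh" (len 7), cursors c1@2 c2@7, authorship 1.....2
After op 3 (delete): buffer="hbuie" (len 5), cursors c1@1 c2@5, authorship 1....
After op 4 (add_cursor(1)): buffer="hbuie" (len 5), cursors c1@1 c3@1 c2@5, authorship 1....
After op 5 (move_right): buffer="hbuie" (len 5), cursors c1@2 c3@2 c2@5, authorship 1....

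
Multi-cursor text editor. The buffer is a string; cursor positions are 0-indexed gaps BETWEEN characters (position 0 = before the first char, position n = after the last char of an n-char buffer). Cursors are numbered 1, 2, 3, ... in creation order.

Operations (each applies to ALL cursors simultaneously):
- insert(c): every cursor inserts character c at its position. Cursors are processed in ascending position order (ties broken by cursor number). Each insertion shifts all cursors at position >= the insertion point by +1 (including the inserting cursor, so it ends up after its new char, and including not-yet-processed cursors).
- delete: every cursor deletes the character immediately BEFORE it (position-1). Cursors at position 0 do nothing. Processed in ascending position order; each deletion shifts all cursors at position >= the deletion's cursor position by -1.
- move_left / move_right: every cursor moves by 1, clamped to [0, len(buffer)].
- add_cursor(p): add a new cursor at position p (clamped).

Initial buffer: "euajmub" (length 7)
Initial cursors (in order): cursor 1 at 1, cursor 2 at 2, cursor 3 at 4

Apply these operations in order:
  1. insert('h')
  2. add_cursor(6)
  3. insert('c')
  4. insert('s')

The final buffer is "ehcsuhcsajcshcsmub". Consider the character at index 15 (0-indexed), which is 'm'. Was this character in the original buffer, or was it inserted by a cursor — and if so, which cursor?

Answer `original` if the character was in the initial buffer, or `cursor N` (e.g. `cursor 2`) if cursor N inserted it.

After op 1 (insert('h')): buffer="ehuhajhmub" (len 10), cursors c1@2 c2@4 c3@7, authorship .1.2..3...
After op 2 (add_cursor(6)): buffer="ehuhajhmub" (len 10), cursors c1@2 c2@4 c4@6 c3@7, authorship .1.2..3...
After op 3 (insert('c')): buffer="ehcuhcajchcmub" (len 14), cursors c1@3 c2@6 c4@9 c3@11, authorship .11.22..433...
After op 4 (insert('s')): buffer="ehcsuhcsajcshcsmub" (len 18), cursors c1@4 c2@8 c4@12 c3@15, authorship .111.222..44333...
Authorship (.=original, N=cursor N): . 1 1 1 . 2 2 2 . . 4 4 3 3 3 . . .
Index 15: author = original

Answer: original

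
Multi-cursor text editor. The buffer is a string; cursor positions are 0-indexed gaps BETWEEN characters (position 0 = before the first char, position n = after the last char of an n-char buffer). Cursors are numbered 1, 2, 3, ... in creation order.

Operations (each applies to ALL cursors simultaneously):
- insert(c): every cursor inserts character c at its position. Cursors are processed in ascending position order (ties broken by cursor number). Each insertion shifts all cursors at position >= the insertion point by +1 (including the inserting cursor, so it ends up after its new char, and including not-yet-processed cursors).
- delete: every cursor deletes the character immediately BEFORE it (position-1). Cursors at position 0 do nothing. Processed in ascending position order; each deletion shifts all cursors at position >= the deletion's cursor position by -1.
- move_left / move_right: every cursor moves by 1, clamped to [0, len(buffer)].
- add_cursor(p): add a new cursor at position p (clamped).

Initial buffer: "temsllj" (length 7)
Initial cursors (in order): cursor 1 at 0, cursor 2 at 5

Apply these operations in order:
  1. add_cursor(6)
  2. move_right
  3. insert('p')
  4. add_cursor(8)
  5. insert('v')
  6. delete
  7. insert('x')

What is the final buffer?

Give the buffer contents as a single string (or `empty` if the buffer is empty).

Answer: tpxemsllpxxjpx

Derivation:
After op 1 (add_cursor(6)): buffer="temsllj" (len 7), cursors c1@0 c2@5 c3@6, authorship .......
After op 2 (move_right): buffer="temsllj" (len 7), cursors c1@1 c2@6 c3@7, authorship .......
After op 3 (insert('p')): buffer="tpemsllpjp" (len 10), cursors c1@2 c2@8 c3@10, authorship .1.....2.3
After op 4 (add_cursor(8)): buffer="tpemsllpjp" (len 10), cursors c1@2 c2@8 c4@8 c3@10, authorship .1.....2.3
After op 5 (insert('v')): buffer="tpvemsllpvvjpv" (len 14), cursors c1@3 c2@11 c4@11 c3@14, authorship .11.....224.33
After op 6 (delete): buffer="tpemsllpjp" (len 10), cursors c1@2 c2@8 c4@8 c3@10, authorship .1.....2.3
After op 7 (insert('x')): buffer="tpxemsllpxxjpx" (len 14), cursors c1@3 c2@11 c4@11 c3@14, authorship .11.....224.33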